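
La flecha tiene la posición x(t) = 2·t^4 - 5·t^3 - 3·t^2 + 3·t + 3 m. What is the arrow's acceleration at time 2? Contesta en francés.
Pour résoudre ceci, nous devons prendre 2 dérivées de notre équation de la position x(t) = 2·t^4 - 5·t^3 - 3·t^2 + 3·t + 3. La dérivée de la position donne la vitesse: v(t) = 8·t^3 - 15·t^2 - 6·t + 3. En prenant d/dt de v(t), nous trouvons a(t) = 24·t^2 - 30·t - 6. Nous avons l'accélération a(t) = 24·t^2 - 30·t - 6. En substituant t = 2: a(2) = 30.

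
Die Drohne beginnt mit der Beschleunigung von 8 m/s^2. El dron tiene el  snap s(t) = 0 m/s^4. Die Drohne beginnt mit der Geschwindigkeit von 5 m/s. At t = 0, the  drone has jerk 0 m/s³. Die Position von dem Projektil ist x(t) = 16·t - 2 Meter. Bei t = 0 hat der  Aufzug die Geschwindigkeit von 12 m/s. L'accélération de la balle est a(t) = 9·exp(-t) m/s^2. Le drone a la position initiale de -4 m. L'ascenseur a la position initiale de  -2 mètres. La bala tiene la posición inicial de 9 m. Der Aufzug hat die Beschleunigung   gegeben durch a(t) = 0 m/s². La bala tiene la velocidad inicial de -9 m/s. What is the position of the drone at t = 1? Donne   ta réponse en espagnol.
Para resolver esto, necesitamos tomar 4 antiderivadas de nuestra ecuación del snap s(t) = 0. La antiderivada del snap es la sacudida. Usando j(0) = 0, obtenemos j(t) = 0. La antiderivada de la sacudida es la aceleración. Usando a(0) = 8, obtenemos a(t) = 8. Tomando ∫a(t)dt y aplicando v(0) = 5, encontramos v(t) = 8·t + 5. La integral de la velocidad, con x(0) = -4, da la posición: x(t) = 4·t^2 + 5·t - 4. De la ecuación de la posición x(t) = 4·t^2 + 5·t - 4, sustituimos t = 1 para obtener x = 5.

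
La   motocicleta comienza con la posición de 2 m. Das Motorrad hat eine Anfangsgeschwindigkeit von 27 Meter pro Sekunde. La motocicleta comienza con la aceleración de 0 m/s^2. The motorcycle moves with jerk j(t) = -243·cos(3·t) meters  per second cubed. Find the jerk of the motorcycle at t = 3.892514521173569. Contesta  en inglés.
From the given jerk equation j(t) = -243·cos(3·t), we substitute t = 3.892514521173569 to get j = -153.168503347659.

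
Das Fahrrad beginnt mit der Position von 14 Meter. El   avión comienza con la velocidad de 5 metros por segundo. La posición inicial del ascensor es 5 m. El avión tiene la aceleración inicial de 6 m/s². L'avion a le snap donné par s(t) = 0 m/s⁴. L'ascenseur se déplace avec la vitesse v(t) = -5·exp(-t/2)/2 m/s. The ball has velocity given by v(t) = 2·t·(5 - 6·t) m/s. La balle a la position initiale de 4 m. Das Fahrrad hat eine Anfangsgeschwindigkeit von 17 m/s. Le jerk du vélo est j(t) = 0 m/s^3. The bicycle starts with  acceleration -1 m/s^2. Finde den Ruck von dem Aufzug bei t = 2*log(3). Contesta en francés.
Pour résoudre ceci, nous devons prendre 2 dérivées de notre équation de la vitesse v(t) = -5·exp(-t/2)/2. La dérivée de la vitesse donne l'accélération: a(t) = 5·exp(-t/2)/4. En prenant d/dt de a(t), nous trouvons j(t) = -5·exp(-t/2)/8. De l'équation du jerk j(t) = -5·exp(-t/2)/8, nous substituons t = 2*log(3) pour obtenir j = -5/24.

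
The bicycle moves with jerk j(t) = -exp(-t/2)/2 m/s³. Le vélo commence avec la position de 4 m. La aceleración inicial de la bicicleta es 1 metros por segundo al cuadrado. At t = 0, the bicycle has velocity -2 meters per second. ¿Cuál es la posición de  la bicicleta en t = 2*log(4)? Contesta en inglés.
We must find the integral of our jerk equation j(t) = -exp(-t/2)/2 3 times. Taking ∫j(t)dt and applying a(0) = 1, we find a(t) = exp(-t/2). The antiderivative of acceleration, with v(0) = -2, gives velocity: v(t) = -2·exp(-t/2). Finding the antiderivative of v(t) and using x(0) = 4: x(t) = 4·exp(-t/2). Using x(t) = 4·exp(-t/2) and substituting t = 2*log(4), we find x = 1.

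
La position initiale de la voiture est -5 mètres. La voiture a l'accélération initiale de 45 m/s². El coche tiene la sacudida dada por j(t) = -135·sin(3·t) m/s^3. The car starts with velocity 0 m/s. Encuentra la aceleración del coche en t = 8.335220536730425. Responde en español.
Para resolver esto, necesitamos tomar 1 integral de nuestra ecuación de la sacudida j(t) = -135·sin(3·t). Tomando ∫j(t)dt y aplicando a(0) = 45, encontramos a(t) = 45·cos(3·t). Tenemos la aceleración a(t) = 45·cos(3·t). Sustituyendo t = 8.335220536730425: a(8.335220536730425) = 44.6371310698556.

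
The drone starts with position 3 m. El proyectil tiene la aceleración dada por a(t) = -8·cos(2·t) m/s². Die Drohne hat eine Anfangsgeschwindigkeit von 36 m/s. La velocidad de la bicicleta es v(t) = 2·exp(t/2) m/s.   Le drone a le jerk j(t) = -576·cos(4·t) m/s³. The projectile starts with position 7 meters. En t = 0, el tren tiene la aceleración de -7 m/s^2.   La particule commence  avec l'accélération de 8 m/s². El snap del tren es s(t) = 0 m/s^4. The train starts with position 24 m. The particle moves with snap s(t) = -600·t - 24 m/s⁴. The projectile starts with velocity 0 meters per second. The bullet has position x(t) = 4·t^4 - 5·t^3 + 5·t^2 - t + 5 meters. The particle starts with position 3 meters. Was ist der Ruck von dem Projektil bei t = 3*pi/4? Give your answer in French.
Pour résoudre ceci, nous devons prendre 1 dérivée de notre équation de l'accélération a(t) = -8·cos(2·t). En dérivant l'accélération, nous obtenons le jerk: j(t) = 16·sin(2·t). De l'équation du jerk j(t) = 16·sin(2·t), nous substituons t = 3*pi/4 pour obtenir j = -16.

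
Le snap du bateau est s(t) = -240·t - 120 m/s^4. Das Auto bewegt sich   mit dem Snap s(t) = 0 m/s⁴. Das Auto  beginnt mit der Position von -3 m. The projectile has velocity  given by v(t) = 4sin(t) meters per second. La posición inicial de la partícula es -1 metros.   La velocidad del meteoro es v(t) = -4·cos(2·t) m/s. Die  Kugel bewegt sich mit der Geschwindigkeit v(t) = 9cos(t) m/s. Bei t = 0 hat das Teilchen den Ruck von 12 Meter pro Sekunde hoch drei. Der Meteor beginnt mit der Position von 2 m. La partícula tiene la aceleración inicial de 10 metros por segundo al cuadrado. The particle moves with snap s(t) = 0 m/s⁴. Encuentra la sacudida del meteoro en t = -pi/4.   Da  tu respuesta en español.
Para resolver esto, necesitamos tomar 2 derivadas de nuestra ecuación de la velocidad v(t) = -4·cos(2·t). La derivada de la velocidad da la aceleración: a(t) = 8·sin(2·t). Derivando la aceleración, obtenemos la sacudida: j(t) = 16·cos(2·t). De la ecuación de la sacudida j(t) = 16·cos(2·t), sustituimos t = -pi/4 para obtener j = 0.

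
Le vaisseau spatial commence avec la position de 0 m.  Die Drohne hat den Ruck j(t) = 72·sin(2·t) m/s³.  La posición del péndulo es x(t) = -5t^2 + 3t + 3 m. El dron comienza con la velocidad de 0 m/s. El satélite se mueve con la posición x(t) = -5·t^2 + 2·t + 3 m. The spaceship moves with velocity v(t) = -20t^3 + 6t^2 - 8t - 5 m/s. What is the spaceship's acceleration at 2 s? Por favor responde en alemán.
Um dies zu lösen, müssen wir 1 Ableitung unserer Gleichung für die Geschwindigkeit v(t) = -20·t^3 + 6·t^2 - 8·t - 5 nehmen. Mit d/dt von v(t) finden wir a(t) = -60·t^2 + 12·t - 8. Mit a(t) = -60·t^2 + 12·t - 8 und Einsetzen von t = 2, finden wir a = -224.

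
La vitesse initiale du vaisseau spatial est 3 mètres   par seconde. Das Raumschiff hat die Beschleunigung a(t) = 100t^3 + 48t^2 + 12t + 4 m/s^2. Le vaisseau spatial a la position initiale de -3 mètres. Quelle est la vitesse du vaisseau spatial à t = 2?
Pour résoudre ceci, nous devons prendre 1 intégrale de notre équation de l'accélération a(t) = 100·t^3 + 48·t^2 + 12·t + 4. L'intégrale de l'accélération, avec v(0) = 3, donne la vitesse: v(t) = 25·t^4 + 16·t^3 + 6·t^2 + 4·t + 3. De l'équation de la vitesse v(t) = 25·t^4 + 16·t^3 + 6·t^2 + 4·t + 3, nous substituons t = 2 pour obtenir v = 563.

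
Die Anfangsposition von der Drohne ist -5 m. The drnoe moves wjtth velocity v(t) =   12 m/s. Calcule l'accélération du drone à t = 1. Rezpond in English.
We must differentiate our velocity equation v(t) = 12 1 time. Differentiating velocity, we get acceleration: a(t) = 0. From the given acceleration equation a(t) = 0, we substitute t = 1 to get a = 0.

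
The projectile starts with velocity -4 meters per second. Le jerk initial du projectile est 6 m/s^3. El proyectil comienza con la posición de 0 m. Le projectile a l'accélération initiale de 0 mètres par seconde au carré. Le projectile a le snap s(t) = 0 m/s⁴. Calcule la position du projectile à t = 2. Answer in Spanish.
Partiendo del snap s(t) = 0, tomamos 4 integrales. Integrando el snap y usando la condición inicial j(0) = 6, obtenemos j(t) = 6. La integral de la sacudida, con a(0) = 0, da la aceleración: a(t) = 6·t. Tomando ∫a(t)dt y aplicando v(0) = -4, encontramos v(t) = 3·t^2 - 4. Tomando ∫v(t)dt y aplicando x(0) = 0, encontramos x(t) = t^3 - 4·t. Tenemos la posición x(t) = t^3 - 4·t. Sustituyendo t = 2: x(2) = 0.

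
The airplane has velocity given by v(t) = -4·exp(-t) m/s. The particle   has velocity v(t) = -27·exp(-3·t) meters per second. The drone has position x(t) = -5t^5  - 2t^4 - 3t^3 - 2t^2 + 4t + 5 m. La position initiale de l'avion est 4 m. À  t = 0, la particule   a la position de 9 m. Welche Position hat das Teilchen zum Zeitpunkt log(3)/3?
Wir müssen unsere Gleichung für die Geschwindigkeit v(t) = -27·exp(-3·t) 1-mal integrieren. Das Integral von der Geschwindigkeit ist die Position. Mit x(0) = 9 erhalten wir x(t) = 9·exp(-3·t). Aus der Gleichung für die Position x(t) = 9·exp(-3·t), setzen wir t = log(3)/3 ein und erhalten x = 3.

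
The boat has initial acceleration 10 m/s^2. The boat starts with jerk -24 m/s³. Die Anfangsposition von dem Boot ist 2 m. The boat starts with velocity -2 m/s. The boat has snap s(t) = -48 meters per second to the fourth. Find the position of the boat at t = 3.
To find the answer, we compute 4 antiderivatives of s(t) = -48. The integral of snap, with j(0) = -24, gives jerk: j(t) = -48·t - 24. Finding the antiderivative of j(t) and using a(0) = 10: a(t) = -24·t^2 - 24·t + 10. Taking ∫a(t)dt and applying v(0) = -2, we find v(t) = -8·t^3 - 12·t^2 + 10·t - 2. Integrating velocity and using the initial condition x(0) = 2, we get x(t) = -2·t^4 - 4·t^3 + 5·t^2 - 2·t + 2. We have position x(t) = -2·t^4 - 4·t^3 + 5·t^2 - 2·t + 2. Substituting t = 3: x(3) = -229.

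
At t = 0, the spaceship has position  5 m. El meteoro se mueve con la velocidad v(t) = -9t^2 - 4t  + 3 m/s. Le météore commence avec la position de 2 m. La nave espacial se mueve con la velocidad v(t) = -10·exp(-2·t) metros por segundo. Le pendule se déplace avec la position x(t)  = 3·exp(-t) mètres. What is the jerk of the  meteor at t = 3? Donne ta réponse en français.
En partant de la vitesse v(t) = -9·t^2 - 4·t + 3, nous prenons 2 dérivées. La dérivée de la vitesse donne l'accélération: a(t) = -18·t - 4. La dérivée de l'accélération donne le jerk: j(t) = -18. En utilisant j(t) = -18 et en substituant t = 3, nous trouvons j = -18.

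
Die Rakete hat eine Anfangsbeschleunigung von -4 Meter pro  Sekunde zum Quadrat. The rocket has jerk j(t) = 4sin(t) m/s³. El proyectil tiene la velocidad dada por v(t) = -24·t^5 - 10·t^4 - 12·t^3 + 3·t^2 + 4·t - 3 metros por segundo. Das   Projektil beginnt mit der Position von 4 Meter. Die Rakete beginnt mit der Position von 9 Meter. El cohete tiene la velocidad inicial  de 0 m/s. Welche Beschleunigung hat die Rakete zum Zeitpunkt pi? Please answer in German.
Wir müssen unsere Gleichung für den Ruck j(t) = 4·sin(t) 1-mal integrieren. Die Stammfunktion von dem Ruck, mit a(0) = -4, ergibt die Beschleunigung: a(t) = -4·cos(t). Aus der Gleichung für die Beschleunigung a(t) = -4·cos(t), setzen wir t = pi ein und erhalten a = 4.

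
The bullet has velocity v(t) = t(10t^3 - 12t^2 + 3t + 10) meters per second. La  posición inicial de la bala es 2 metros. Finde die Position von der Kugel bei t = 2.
Ausgehend von der Geschwindigkeit v(t) = t·(10·t^3 - 12·t^2 + 3·t + 10), nehmen wir 1 Integral. Mit ∫v(t)dt und Anwendung von x(0) = 2, finden wir x(t) = 2·t^5 - 3·t^4 + t^3 + 5·t^2 + 2. Mit x(t) = 2·t^5 - 3·t^4 + t^3 + 5·t^2 + 2 und Einsetzen von t = 2, finden wir x = 46.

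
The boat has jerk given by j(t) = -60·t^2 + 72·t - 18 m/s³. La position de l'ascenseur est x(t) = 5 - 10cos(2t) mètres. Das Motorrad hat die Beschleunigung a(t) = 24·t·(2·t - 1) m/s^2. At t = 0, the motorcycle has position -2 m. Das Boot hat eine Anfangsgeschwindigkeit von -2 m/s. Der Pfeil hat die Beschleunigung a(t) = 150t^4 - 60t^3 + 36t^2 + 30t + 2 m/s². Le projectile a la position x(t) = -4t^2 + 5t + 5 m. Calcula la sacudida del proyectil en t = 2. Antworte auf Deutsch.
Um dies zu lösen, müssen wir 3 Ableitungen unserer Gleichung für die Position x(t) = -4·t^2 + 5·t + 5 nehmen. Durch Ableiten von der Position erhalten wir die Geschwindigkeit: v(t) = 5 - 8·t. Mit d/dt von v(t) finden wir a(t) = -8. Mit d/dt von a(t) finden wir j(t) = 0. Aus der Gleichung für den Ruck j(t) = 0, setzen wir t = 2 ein und erhalten j = 0.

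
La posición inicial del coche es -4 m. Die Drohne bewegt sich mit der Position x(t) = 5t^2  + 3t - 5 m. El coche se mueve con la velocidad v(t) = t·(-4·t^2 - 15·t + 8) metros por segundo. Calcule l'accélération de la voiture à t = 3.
En partant de la vitesse v(t) = t·(-4·t^2 - 15·t + 8), nous prenons 1 dérivée. La dérivée de la vitesse donne l'accélération: a(t) = -4·t^2 + t·(-8·t - 15) - 15·t + 8. De l'équation de l'accélération a(t) = -4·t^2 + t·(-8·t - 15) - 15·t + 8, nous substituons t = 3 pour obtenir a = -190.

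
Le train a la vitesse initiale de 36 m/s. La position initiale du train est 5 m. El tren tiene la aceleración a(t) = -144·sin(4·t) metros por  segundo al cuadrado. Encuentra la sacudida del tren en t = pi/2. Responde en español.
Partiendo de la aceleración a(t) = -144·sin(4·t), tomamos 1 derivada. La derivada de la aceleración da la sacudida: j(t) = -576·cos(4·t). Usando j(t) = -576·cos(4·t) y sustituyendo t = pi/2, encontramos j = -576.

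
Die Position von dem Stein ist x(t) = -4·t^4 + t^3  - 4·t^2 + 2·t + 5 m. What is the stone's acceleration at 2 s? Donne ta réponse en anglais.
To solve this, we need to take 2 derivatives of our position equation x(t) = -4·t^4 + t^3 - 4·t^2 + 2·t + 5. The derivative of position gives velocity: v(t) = -16·t^3 + 3·t^2 - 8·t + 2. Taking d/dt of v(t), we find a(t) = -48·t^2 + 6·t - 8. Using a(t) = -48·t^2 + 6·t - 8 and substituting t = 2, we find a = -188.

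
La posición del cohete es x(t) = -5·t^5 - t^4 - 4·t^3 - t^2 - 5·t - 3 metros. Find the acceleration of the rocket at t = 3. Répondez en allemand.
Um dies zu lösen, müssen wir 2 Ableitungen unserer Gleichung für die Position x(t) = -5·t^5 - t^4 - 4·t^3 - t^2 - 5·t - 3 nehmen. Die Ableitung von der Position ergibt die Geschwindigkeit: v(t) = -25·t^4 - 4·t^3 - 12·t^2 - 2·t - 5. Durch Ableiten von der Geschwindigkeit erhalten wir die Beschleunigung: a(t) = -100·t^3 - 12·t^2 - 24·t - 2. Mit a(t) = -100·t^3 - 12·t^2 - 24·t - 2 und Einsetzen von t = 3, finden wir a = -2882.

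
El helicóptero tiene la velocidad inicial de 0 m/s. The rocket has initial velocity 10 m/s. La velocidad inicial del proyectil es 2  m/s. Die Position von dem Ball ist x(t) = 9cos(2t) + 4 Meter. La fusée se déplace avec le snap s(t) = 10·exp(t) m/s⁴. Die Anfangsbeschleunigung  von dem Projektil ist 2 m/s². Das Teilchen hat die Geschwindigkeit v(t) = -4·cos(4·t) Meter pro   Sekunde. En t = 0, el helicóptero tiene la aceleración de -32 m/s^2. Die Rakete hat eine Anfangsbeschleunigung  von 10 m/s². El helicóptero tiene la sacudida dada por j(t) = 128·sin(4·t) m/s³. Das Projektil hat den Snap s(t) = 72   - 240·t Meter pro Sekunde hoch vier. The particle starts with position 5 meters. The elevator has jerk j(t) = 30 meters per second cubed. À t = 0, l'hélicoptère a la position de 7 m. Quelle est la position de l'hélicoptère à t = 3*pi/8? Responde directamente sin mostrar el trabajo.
x(3*pi/8) = 5.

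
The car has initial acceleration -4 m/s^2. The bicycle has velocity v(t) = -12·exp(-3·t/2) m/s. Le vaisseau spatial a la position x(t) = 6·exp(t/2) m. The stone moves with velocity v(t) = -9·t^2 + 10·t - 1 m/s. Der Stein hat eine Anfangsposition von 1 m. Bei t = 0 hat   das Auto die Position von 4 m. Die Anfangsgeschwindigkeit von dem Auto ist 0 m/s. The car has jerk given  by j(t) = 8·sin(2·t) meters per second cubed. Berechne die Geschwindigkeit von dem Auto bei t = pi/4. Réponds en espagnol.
Para resolver esto, necesitamos tomar 2 integrales de nuestra ecuación de la sacudida j(t) = 8·sin(2·t). La antiderivada de la sacudida, con a(0) = -4, da la aceleración: a(t) = -4·cos(2·t). La integral de la aceleración es la velocidad. Usando v(0) = 0, obtenemos v(t) = -2·sin(2·t). De la ecuación de la velocidad v(t) = -2·sin(2·t), sustituimos t = pi/4 para obtener v = -2.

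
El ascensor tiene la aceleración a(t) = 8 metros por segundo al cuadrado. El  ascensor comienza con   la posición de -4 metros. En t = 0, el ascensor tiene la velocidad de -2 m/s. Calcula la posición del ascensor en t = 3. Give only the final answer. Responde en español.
La posición en t = 3 es x = 26.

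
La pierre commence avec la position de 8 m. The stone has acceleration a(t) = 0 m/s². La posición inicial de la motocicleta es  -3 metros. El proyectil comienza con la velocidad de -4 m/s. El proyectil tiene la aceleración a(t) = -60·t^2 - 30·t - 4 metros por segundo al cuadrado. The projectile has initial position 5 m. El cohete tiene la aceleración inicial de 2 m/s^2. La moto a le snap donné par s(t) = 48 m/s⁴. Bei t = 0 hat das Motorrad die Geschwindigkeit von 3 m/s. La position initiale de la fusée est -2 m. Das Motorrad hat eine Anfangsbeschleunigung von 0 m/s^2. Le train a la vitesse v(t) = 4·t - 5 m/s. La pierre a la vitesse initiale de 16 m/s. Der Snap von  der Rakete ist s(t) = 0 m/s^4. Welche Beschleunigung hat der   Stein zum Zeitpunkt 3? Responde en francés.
De l'équation de l'accélération a(t) = 0, nous substituons t = 3 pour obtenir a = 0.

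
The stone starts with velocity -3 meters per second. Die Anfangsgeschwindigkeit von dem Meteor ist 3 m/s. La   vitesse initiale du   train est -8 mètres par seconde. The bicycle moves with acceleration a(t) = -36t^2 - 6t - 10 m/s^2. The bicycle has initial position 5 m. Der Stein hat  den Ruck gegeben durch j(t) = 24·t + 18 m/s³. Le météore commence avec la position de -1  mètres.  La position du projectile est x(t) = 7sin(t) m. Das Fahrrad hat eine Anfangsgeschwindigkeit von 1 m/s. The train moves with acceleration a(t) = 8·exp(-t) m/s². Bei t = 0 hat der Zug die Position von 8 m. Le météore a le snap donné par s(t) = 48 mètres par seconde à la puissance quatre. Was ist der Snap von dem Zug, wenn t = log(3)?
Ausgehend von der Beschleunigung a(t) = 8·exp(-t), nehmen wir 2 Ableitungen. Mit d/dt von a(t) finden wir j(t) = -8·exp(-t). Die Ableitung von dem Ruck ergibt den Snap: s(t) = 8·exp(-t). Aus der Gleichung für den Snap s(t) = 8·exp(-t), setzen wir t = log(3) ein und erhalten s = 8/3.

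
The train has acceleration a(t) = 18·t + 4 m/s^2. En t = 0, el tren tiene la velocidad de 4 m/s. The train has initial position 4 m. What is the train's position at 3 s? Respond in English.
To solve this, we need to take 2 integrals of our acceleration equation a(t) = 18·t + 4. The integral of acceleration, with v(0) = 4, gives velocity: v(t) = 9·t^2 + 4·t + 4. The antiderivative of velocity is position. Using x(0) = 4, we get x(t) = 3·t^3 + 2·t^2 + 4·t + 4. Using x(t) = 3·t^3 + 2·t^2 + 4·t + 4 and substituting t = 3, we find x = 115.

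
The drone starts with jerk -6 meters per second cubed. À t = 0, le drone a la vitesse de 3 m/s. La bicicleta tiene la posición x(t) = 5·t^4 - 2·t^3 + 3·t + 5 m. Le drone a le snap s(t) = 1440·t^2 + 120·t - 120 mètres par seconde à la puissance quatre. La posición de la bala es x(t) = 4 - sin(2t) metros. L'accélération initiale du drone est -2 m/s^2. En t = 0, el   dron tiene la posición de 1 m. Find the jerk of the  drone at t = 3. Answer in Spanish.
Partiendo del snap s(t) = 1440·t^2 + 120·t - 120, tomamos 1 integral. La integral del snap, con j(0) = -6, da la sacudida: j(t) = 480·t^3 + 60·t^2 - 120·t - 6. Usando j(t) = 480·t^3 + 60·t^2 - 120·t - 6 y sustituyendo t = 3, encontramos j = 13134.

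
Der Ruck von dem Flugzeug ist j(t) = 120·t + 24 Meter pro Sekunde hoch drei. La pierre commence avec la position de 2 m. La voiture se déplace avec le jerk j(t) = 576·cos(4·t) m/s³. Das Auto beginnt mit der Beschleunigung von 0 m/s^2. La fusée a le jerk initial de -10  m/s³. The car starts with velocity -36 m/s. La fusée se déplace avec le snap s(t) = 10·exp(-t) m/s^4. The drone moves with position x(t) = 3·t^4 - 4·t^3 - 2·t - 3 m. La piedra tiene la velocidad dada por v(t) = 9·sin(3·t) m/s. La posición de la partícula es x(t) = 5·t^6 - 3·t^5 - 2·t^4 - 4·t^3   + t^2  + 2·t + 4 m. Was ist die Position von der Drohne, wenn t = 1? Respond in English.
We have position x(t) = 3·t^4 - 4·t^3 - 2·t - 3. Substituting t = 1: x(1) = -6.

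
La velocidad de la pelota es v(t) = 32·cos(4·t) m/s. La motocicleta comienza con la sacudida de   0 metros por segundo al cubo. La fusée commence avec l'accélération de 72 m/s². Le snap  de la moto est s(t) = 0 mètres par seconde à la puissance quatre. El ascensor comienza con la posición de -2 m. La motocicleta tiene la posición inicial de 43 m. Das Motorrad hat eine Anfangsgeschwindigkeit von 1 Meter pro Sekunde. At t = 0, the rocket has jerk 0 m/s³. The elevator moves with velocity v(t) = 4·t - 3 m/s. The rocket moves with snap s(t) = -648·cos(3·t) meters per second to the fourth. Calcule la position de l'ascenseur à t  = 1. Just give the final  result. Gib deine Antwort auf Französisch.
La réponse est -3.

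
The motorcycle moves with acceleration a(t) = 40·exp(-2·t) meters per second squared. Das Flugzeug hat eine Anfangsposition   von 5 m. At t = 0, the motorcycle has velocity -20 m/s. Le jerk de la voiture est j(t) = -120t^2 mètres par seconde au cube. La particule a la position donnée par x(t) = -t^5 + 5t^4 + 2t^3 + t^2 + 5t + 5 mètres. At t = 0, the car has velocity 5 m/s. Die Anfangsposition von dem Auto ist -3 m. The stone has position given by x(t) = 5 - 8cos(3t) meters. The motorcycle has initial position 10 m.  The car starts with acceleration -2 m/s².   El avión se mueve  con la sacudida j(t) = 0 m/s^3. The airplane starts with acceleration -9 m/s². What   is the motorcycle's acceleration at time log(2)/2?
From the given acceleration equation a(t) = 40·exp(-2·t), we substitute t = log(2)/2 to get a = 20.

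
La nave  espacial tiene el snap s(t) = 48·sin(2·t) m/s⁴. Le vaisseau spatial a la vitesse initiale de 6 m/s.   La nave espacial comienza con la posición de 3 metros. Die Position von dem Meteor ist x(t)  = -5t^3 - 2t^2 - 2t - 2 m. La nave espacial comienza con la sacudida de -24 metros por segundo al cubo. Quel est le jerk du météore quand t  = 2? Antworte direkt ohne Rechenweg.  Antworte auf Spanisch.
La sacudida en t = 2 es j = -30.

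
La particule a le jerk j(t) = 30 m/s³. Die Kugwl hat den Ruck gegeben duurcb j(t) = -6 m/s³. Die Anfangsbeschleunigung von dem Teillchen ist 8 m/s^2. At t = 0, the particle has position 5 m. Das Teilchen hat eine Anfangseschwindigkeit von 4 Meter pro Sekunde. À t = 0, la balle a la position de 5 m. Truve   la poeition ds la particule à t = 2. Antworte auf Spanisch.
Necesitamos integrar nuestra ecuación de la sacudida j(t) = 30 3 veces. La integral de la sacudida, con a(0) = 8, da la aceleración: a(t) = 30·t + 8. La antiderivada de la aceleración es la velocidad. Usando v(0) = 4, obtenemos v(t) = 15·t^2 + 8·t + 4. La antiderivada de la velocidad es la posición. Usando x(0) = 5, obtenemos x(t) = 5·t^3 + 4·t^2 + 4·t + 5. De la ecuación de la posición x(t) = 5·t^3 + 4·t^2 + 4·t + 5, sustituimos t = 2 para obtener x = 69.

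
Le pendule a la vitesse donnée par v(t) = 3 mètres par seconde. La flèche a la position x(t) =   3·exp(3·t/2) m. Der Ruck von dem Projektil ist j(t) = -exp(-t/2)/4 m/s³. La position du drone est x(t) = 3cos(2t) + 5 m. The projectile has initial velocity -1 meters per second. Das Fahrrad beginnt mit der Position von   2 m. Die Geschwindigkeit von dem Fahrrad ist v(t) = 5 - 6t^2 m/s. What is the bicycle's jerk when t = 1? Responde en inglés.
To solve this, we need to take 2 derivatives of our velocity equation v(t) = 5 - 6·t^2. Taking d/dt of v(t), we find a(t) = -12·t. Taking d/dt of a(t), we find j(t) = -12. Using j(t) = -12 and substituting t = 1, we find j = -12.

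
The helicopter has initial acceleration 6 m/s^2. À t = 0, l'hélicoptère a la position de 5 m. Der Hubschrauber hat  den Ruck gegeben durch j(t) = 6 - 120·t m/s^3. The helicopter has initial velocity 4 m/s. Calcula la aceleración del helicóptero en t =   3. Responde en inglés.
To solve this, we need to take 1 antiderivative of our jerk equation j(t) = 6 - 120·t. The integral of jerk, with a(0) = 6, gives acceleration: a(t) = -60·t^2 + 6·t + 6. From the given acceleration equation a(t) = -60·t^2 + 6·t + 6, we substitute t = 3 to get a = -516.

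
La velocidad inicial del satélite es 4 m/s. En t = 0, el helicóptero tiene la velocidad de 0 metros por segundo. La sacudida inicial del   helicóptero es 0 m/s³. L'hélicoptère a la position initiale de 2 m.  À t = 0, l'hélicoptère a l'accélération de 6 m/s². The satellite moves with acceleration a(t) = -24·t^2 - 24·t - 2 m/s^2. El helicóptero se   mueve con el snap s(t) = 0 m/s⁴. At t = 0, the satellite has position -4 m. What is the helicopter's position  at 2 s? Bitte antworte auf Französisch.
Pour résoudre ceci, nous devons prendre 4 primitives de notre équation du snap s(t) = 0. En intégrant le snap et en utilisant la condition initiale j(0) = 0, nous obtenons j(t) = 0. La primitive du jerk est l'accélération. En utilisant a(0) = 6, nous obtenons a(t) = 6. La primitive de l'accélération, avec v(0) = 0, donne la vitesse: v(t) = 6·t. L'intégrale de la vitesse est la position. En utilisant x(0) = 2, nous obtenons x(t) = 3·t^2 + 2. En utilisant x(t) = 3·t^2 + 2 et en substituant t = 2, nous trouvons x = 14.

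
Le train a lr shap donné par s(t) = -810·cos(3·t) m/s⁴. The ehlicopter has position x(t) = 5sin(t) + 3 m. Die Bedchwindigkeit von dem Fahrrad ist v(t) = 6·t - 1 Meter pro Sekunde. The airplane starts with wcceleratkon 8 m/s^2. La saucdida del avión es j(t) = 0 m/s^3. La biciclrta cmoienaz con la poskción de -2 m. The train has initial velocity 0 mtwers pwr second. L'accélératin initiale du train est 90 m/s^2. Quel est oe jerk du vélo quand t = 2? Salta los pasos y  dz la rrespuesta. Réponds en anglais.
The jerk at t = 2 is j = 0.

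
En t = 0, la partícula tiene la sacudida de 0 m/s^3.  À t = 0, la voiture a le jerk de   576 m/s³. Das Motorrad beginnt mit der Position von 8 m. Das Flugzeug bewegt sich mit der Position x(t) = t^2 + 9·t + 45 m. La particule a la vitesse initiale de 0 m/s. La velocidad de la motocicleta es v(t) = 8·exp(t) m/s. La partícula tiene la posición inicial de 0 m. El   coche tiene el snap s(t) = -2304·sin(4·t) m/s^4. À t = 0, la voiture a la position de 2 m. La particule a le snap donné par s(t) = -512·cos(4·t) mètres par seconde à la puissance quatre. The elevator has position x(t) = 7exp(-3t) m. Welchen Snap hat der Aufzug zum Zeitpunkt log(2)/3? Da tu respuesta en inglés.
Starting from position x(t) = 7·exp(-3·t), we take 4 derivatives. The derivative of position gives velocity: v(t) = -21·exp(-3·t). Differentiating velocity, we get acceleration: a(t) = 63·exp(-3·t). Taking d/dt of a(t), we find j(t) = -189·exp(-3·t). The derivative of jerk gives snap: s(t) = 567·exp(-3·t). We have snap s(t) = 567·exp(-3·t). Substituting t = log(2)/3: s(log(2)/3) = 567/2.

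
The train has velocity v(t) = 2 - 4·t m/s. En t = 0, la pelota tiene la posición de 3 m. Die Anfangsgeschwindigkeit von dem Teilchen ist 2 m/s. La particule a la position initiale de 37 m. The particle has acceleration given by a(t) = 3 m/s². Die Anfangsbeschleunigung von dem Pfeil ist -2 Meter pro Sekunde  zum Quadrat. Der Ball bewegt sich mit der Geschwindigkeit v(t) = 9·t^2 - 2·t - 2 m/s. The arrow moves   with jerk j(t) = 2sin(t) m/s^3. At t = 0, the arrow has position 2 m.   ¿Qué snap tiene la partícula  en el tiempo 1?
Debemos derivar nuestra ecuación de la aceleración a(t) = 3 2 veces. Derivando la aceleración, obtenemos la sacudida: j(t) = 0. Derivando la sacudida, obtenemos el snap: s(t) = 0. Tenemos el snap s(t) = 0. Sustituyendo t = 1: s(1) = 0.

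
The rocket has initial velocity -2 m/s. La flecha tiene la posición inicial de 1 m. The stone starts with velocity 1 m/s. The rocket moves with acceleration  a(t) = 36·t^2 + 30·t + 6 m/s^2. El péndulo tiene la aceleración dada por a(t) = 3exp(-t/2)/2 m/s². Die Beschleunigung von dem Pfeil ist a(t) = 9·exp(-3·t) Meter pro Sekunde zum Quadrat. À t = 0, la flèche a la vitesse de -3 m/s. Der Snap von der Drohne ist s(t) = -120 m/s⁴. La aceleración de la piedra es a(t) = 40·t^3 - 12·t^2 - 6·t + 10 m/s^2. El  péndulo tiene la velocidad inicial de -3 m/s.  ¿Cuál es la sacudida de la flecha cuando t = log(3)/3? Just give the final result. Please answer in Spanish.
j(log(3)/3) = -9.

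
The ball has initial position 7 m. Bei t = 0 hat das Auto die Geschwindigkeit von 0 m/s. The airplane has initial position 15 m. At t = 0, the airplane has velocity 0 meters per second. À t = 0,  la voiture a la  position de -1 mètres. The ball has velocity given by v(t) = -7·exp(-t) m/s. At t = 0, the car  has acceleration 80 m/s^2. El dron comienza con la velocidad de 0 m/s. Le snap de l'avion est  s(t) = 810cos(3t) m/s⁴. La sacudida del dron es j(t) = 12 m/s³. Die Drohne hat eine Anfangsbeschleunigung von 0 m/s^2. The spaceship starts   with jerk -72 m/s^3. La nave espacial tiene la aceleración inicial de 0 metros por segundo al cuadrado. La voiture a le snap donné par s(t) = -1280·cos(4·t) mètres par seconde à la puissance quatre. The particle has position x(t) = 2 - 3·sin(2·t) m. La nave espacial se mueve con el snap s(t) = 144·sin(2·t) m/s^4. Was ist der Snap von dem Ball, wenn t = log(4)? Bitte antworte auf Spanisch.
Partiendo de la velocidad v(t) = -7·exp(-t), tomamos 3 derivadas. Derivando la velocidad, obtenemos la aceleración: a(t) = 7·exp(-t). Tomando d/dt de a(t), encontramos j(t) = -7·exp(-t). La derivada de la sacudida da el snap: s(t) = 7·exp(-t). Tenemos el snap s(t) = 7·exp(-t). Sustituyendo t = log(4): s(log(4)) = 7/4.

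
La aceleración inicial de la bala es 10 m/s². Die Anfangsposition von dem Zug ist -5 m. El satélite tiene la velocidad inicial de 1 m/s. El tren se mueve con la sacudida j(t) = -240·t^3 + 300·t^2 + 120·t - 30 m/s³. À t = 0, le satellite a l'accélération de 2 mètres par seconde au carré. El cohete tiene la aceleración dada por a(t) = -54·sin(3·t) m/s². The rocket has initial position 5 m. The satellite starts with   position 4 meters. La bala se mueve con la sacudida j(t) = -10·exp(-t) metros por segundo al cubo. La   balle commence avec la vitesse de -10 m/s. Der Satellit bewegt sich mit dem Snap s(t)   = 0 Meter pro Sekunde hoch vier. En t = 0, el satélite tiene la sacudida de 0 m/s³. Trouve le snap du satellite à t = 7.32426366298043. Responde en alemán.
Aus der Gleichung für den Snap s(t) = 0, setzen wir t = 7.32426366298043 ein und erhalten s = 0.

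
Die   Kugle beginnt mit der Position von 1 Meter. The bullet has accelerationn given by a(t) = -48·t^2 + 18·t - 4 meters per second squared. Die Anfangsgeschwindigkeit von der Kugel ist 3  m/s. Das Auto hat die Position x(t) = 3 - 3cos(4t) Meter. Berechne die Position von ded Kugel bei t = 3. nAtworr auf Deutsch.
Wir müssen unsere Gleichung für die Beschleunigung a(t) = -48·t^2 + 18·t - 4 2-mal integrieren. Das Integral von der Beschleunigung, mit v(0) = 3, ergibt die Geschwindigkeit: v(t) = -16·t^3 + 9·t^2 - 4·t + 3. Das Integral von der Geschwindigkeit, mit x(0) = 1, ergibt die Position: x(t) = -4·t^4 + 3·t^3 - 2·t^2 + 3·t + 1. Wir haben die Position x(t) = -4·t^4 + 3·t^3 - 2·t^2 + 3·t + 1. Durch Einsetzen von t = 3: x(3) = -251.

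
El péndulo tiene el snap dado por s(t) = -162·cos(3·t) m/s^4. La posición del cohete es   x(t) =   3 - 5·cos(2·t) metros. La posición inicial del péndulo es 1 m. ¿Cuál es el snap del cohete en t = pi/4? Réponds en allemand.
Um dies zu lösen, müssen wir 4 Ableitungen unserer Gleichung für die Position x(t) = 3 - 5·cos(2·t) nehmen. Mit d/dt von x(t) finden wir v(t) = 10·sin(2·t). Mit d/dt von v(t) finden wir a(t) = 20·cos(2·t). Durch Ableiten von der Beschleunigung erhalten wir den Ruck: j(t) = -40·sin(2·t). Die Ableitung von dem Ruck ergibt den Snap: s(t) = -80·cos(2·t). Mit s(t) = -80·cos(2·t) und Einsetzen von t = pi/4, finden wir s = 0.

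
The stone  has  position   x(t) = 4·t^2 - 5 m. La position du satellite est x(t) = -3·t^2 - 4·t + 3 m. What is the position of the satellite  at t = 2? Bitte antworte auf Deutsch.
Mit x(t) = -3·t^2 - 4·t + 3 und Einsetzen von t = 2, finden wir x = -17.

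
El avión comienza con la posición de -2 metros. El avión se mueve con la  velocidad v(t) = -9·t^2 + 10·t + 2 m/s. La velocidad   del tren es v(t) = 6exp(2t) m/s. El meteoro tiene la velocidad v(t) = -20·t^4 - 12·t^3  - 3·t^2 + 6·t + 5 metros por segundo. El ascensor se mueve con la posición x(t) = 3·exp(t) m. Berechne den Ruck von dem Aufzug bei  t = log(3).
Ausgehend von der Position x(t) = 3·exp(t), nehmen wir 3 Ableitungen. Die Ableitung von der Position ergibt die Geschwindigkeit: v(t) = 3·exp(t). Mit d/dt von v(t) finden wir a(t) = 3·exp(t). Die Ableitung von der Beschleunigung ergibt den Ruck: j(t) = 3·exp(t). Aus der Gleichung für den Ruck j(t) = 3·exp(t), setzen wir t = log(3) ein und erhalten j = 9.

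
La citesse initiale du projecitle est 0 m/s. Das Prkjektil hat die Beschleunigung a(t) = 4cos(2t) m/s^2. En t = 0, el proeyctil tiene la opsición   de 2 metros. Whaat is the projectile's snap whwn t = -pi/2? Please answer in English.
To solve this, we need to take 2 derivatives of our acceleration equation a(t) = 4·cos(2·t). Taking d/dt of a(t), we find j(t) = -8·sin(2·t). The derivative of jerk gives snap: s(t) = -16·cos(2·t). We have snap s(t) = -16·cos(2·t). Substituting t = -pi/2: s(-pi/2) = 16.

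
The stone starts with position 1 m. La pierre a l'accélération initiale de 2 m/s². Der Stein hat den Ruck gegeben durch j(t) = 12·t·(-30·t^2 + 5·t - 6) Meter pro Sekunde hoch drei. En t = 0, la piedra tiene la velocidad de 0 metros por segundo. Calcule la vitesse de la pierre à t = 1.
En partant du jerk j(t) = 12·t·(-30·t^2 + 5·t - 6), nous prenons 2 intégrales. La primitive du jerk, avec a(0) = 2, donne l'accélération: a(t) = -90·t^4 + 20·t^3 - 36·t^2 + 2. En prenant ∫a(t)dt et en appliquant v(0) = 0, nous trouvons v(t) = t·(-18·t^4 + 5·t^3 - 12·t^2 + 2). De l'équation de la vitesse v(t) = t·(-18·t^4 + 5·t^3 - 12·t^2 + 2), nous substituons t = 1 pour obtenir v = -23.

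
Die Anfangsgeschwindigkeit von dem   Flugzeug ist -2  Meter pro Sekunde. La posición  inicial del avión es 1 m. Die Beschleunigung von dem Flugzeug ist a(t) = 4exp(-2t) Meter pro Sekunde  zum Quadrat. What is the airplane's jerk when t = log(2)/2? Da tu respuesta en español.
Partiendo de la aceleración a(t) = 4·exp(-2·t), tomamos 1 derivada. Tomando d/dt de a(t), encontramos j(t) = -8·exp(-2·t). De la ecuación de la sacudida j(t) = -8·exp(-2·t), sustituimos t = log(2)/2 para obtener j = -4.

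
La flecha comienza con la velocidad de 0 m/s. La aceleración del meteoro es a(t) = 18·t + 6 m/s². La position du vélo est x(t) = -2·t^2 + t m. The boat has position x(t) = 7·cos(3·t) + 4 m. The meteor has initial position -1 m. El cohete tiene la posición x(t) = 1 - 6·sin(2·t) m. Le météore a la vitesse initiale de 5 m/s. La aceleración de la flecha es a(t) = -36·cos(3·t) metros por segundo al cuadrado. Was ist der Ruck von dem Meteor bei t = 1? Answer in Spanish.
Debemos derivar nuestra ecuación de la aceleración a(t) = 18·t + 6 1 vez. Tomando d/dt de a(t), encontramos j(t) = 18. Usando j(t) = 18 y sustituyendo t = 1, encontramos j = 18.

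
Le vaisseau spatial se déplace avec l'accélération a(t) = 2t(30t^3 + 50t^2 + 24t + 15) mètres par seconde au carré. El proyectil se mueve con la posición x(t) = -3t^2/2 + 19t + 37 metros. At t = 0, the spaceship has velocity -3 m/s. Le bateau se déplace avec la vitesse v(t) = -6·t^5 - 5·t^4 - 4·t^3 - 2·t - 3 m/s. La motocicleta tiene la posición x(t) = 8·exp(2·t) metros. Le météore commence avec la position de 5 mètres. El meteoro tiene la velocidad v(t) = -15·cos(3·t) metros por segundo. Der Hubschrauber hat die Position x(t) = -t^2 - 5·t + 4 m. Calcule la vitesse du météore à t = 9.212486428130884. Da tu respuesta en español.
De la ecuación de la velocidad v(t) = -15·cos(3·t), sustituimos t = 9.212486428130884 para obtener v = 12.0593746985252.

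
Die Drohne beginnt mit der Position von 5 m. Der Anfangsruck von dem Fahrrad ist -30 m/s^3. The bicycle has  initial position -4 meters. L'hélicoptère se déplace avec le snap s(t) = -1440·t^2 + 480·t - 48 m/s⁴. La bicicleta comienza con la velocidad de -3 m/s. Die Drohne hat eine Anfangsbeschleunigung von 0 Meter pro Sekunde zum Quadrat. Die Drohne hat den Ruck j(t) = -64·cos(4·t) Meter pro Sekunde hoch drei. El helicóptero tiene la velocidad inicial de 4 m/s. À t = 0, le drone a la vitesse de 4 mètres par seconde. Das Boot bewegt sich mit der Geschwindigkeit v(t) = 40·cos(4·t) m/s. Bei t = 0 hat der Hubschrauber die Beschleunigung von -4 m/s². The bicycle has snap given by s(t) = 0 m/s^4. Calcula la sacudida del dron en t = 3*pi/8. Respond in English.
Using j(t) = -64·cos(4·t) and substituting t = 3*pi/8, we find j = 0.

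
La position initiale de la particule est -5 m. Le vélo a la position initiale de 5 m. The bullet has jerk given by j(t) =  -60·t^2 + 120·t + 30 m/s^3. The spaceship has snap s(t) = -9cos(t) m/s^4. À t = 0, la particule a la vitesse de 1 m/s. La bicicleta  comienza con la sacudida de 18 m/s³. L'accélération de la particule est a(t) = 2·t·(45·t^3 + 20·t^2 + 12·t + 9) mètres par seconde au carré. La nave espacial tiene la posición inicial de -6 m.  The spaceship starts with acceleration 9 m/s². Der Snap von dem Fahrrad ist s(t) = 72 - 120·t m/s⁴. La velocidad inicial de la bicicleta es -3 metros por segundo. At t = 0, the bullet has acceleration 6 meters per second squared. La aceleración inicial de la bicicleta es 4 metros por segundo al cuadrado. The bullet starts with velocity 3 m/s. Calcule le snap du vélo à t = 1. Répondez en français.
Nous avons le snap s(t) = 72 - 120·t. En substituant t = 1: s(1) = -48.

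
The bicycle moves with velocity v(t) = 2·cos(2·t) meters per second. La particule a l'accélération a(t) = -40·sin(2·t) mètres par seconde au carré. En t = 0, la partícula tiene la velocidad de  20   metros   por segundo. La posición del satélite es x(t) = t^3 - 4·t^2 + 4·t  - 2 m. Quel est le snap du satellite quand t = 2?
En partant de la position x(t) = t^3 - 4·t^2 + 4·t - 2, nous prenons 4 dérivées. En prenant d/dt de x(t), nous trouvons v(t) = 3·t^2 - 8·t + 4. En prenant d/dt de v(t), nous trouvons a(t) = 6·t - 8. En dérivant l'accélération, nous obtenons le jerk: j(t) = 6. La dérivée du jerk donne le snap: s(t) = 0. En utilisant s(t) = 0 et en substituant t = 2, nous trouvons s = 0.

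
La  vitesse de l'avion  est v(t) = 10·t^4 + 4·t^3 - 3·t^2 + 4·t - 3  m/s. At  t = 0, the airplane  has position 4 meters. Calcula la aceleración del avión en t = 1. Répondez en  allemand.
Um dies zu lösen, müssen wir 1 Ableitung unserer Gleichung für die Geschwindigkeit v(t) = 10·t^4 + 4·t^3 - 3·t^2 + 4·t - 3 nehmen. Mit d/dt von v(t) finden wir a(t) = 40·t^3 + 12·t^2 - 6·t + 4. Wir haben die Beschleunigung a(t) = 40·t^3 + 12·t^2 - 6·t + 4. Durch Einsetzen von t = 1: a(1) = 50.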